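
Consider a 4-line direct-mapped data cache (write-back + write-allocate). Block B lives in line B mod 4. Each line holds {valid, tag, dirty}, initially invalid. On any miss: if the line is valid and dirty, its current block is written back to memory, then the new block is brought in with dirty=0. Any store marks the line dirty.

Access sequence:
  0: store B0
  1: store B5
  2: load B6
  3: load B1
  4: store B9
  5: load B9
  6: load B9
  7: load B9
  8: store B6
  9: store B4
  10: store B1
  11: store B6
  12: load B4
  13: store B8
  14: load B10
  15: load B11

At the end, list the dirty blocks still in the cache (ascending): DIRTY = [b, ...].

DIRTY = [1, 8]

0: W B0 -> L0 miss  d=D]
1: W B5 -> L1 miss  d=D]
2: R B6 -> L2 miss  d=-]
3: R B1 -> L1 miss wb->B5  d=-]
4: W B9 -> L1 miss  d=D]
5: R B9 -> L1 hit  d=D]
6: R B9 -> L1 hit  d=D]
7: R B9 -> L1 hit  d=D]
8: W B6 -> L2 hit  d=D]
9: W B4 -> L0 miss wb->B0  d=D]
10: W B1 -> L1 miss wb->B9  d=D]
11: W B6 -> L2 hit  d=D]
12: R B4 -> L0 hit  d=D]
13: W B8 -> L0 miss wb->B4  d=D]
14: R B10 -> L2 miss wb->B6  d=-]
15: R B11 -> L3 miss  d=-]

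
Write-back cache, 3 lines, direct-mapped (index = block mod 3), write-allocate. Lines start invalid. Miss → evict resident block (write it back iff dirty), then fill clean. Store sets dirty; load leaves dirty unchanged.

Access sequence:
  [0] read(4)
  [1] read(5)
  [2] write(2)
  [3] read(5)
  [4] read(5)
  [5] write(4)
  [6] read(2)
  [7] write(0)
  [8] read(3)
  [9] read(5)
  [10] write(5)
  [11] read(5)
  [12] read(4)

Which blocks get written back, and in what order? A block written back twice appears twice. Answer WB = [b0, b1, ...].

  0 | R B4 → L1 miss [-]
  1 | R B5 → L2 miss [-]
  2 | W B2 → L2 miss [D]
  3 | R B5 → L2 miss wb→B2 [-]
  4 | R B5 → L2 hit [-]
  5 | W B4 → L1 hit [D]
  6 | R B2 → L2 miss [-]
  7 | W B0 → L0 miss [D]
  8 | R B3 → L0 miss wb→B0 [-]
  9 | R B5 → L2 miss [-]
  10 | W B5 → L2 hit [D]
  11 | R B5 → L2 hit [D]
  12 | R B4 → L1 hit [D]

WB = [2, 0]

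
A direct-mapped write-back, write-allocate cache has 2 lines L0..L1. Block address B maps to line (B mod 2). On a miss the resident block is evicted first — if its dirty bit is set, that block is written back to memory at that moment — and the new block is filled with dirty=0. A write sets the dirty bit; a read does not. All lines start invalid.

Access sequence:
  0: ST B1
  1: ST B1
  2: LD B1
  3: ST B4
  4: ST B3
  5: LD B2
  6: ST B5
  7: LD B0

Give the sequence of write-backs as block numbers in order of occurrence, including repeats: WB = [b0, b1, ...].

WB = [1, 4, 3]

0: W B1 -> L1 miss  d=D]
1: W B1 -> L1 hit  d=D]
2: R B1 -> L1 hit  d=D]
3: W B4 -> L0 miss  d=D]
4: W B3 -> L1 miss wb->B1  d=D]
5: R B2 -> L0 miss wb->B4  d=-]
6: W B5 -> L1 miss wb->B3  d=D]
7: R B0 -> L0 miss  d=-]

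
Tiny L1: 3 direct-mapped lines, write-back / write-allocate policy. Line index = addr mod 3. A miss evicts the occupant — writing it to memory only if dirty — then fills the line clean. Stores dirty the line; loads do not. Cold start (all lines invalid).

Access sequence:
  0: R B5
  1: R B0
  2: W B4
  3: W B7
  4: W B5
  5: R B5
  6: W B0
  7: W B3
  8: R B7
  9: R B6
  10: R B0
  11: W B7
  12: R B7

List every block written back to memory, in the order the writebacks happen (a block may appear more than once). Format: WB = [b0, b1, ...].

WB = [4, 0, 3]

0: R B5 -> L2 miss  d=-]
1: R B0 -> L0 miss  d=-]
2: W B4 -> L1 miss  d=D]
3: W B7 -> L1 miss wb->B4  d=D]
4: W B5 -> L2 hit  d=D]
5: R B5 -> L2 hit  d=D]
6: W B0 -> L0 hit  d=D]
7: W B3 -> L0 miss wb->B0  d=D]
8: R B7 -> L1 hit  d=D]
9: R B6 -> L0 miss wb->B3  d=-]
10: R B0 -> L0 miss  d=-]
11: W B7 -> L1 hit  d=D]
12: R B7 -> L1 hit  d=D]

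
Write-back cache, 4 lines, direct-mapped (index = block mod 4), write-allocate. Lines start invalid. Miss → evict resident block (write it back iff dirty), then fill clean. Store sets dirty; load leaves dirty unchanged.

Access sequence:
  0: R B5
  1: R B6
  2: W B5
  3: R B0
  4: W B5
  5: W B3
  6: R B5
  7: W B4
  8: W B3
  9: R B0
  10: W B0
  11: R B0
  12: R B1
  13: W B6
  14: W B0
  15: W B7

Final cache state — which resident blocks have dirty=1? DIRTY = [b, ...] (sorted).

0: R B5 → L1 miss [-]
1: R B6 → L2 miss [-]
2: W B5 → L1 hit [D]
3: R B0 → L0 miss [-]
4: W B5 → L1 hit [D]
5: W B3 → L3 miss [D]
6: R B5 → L1 hit [D]
7: W B4 → L0 miss [D]
8: W B3 → L3 hit [D]
9: R B0 → L0 miss wb→B4 [-]
10: W B0 → L0 hit [D]
11: R B0 → L0 hit [D]
12: R B1 → L1 miss wb→B5 [-]
13: W B6 → L2 hit [D]
14: W B0 → L0 hit [D]
15: W B7 → L3 miss wb→B3 [D]

DIRTY = [0, 6, 7]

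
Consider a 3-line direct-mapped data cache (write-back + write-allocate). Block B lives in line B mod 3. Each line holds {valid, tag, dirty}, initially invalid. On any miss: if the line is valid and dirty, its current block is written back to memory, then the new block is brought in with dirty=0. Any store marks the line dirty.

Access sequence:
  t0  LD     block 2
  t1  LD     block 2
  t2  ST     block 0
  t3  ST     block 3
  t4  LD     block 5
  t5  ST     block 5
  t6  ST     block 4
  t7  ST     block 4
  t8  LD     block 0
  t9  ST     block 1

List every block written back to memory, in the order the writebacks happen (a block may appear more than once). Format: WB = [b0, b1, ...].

WB = [0, 3, 4]

0: R B2 -> L2 miss  d=-]
1: R B2 -> L2 hit  d=-]
2: W B0 -> L0 miss  d=D]
3: W B3 -> L0 miss wb->B0  d=D]
4: R B5 -> L2 miss  d=-]
5: W B5 -> L2 hit  d=D]
6: W B4 -> L1 miss  d=D]
7: W B4 -> L1 hit  d=D]
8: R B0 -> L0 miss wb->B3  d=-]
9: W B1 -> L1 miss wb->B4  d=D]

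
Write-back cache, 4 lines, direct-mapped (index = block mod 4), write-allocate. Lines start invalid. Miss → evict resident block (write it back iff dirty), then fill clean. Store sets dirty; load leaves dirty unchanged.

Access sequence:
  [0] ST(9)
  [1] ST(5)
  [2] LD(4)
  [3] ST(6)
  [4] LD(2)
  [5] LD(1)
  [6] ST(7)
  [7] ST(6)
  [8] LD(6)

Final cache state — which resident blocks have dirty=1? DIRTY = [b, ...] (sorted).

DIRTY = [6, 7]

0: W B9 -> L1 miss  d=D]
1: W B5 -> L1 miss wb->B9  d=D]
2: R B4 -> L0 miss  d=-]
3: W B6 -> L2 miss  d=D]
4: R B2 -> L2 miss wb->B6  d=-]
5: R B1 -> L1 miss wb->B5  d=-]
6: W B7 -> L3 miss  d=D]
7: W B6 -> L2 miss  d=D]
8: R B6 -> L2 hit  d=D]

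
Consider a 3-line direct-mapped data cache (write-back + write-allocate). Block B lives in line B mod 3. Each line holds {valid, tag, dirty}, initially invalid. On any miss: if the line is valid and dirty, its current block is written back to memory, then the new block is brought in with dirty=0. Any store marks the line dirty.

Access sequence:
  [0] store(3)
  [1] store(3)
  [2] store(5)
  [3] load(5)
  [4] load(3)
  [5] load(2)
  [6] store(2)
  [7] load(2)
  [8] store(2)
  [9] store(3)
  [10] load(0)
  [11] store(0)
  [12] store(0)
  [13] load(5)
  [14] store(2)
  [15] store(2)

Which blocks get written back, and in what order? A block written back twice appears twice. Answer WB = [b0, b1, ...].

WB = [5, 3, 2]

0: W B3 → L0 miss [D]
1: W B3 → L0 hit [D]
2: W B5 → L2 miss [D]
3: R B5 → L2 hit [D]
4: R B3 → L0 hit [D]
5: R B2 → L2 miss wb→B5 [-]
6: W B2 → L2 hit [D]
7: R B2 → L2 hit [D]
8: W B2 → L2 hit [D]
9: W B3 → L0 hit [D]
10: R B0 → L0 miss wb→B3 [-]
11: W B0 → L0 hit [D]
12: W B0 → L0 hit [D]
13: R B5 → L2 miss wb→B2 [-]
14: W B2 → L2 miss [D]
15: W B2 → L2 hit [D]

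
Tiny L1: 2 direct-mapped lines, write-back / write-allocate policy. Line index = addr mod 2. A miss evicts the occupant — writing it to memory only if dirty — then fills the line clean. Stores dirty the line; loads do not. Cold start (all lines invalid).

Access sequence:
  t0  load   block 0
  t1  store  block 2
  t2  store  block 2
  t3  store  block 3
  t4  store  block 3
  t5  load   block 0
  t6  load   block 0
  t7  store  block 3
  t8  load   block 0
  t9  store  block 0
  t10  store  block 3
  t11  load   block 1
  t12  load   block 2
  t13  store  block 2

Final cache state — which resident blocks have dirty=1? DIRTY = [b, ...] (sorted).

DIRTY = [2]

0: R B0 → L0 miss [-]
1: W B2 → L0 miss [D]
2: W B2 → L0 hit [D]
3: W B3 → L1 miss [D]
4: W B3 → L1 hit [D]
5: R B0 → L0 miss wb→B2 [-]
6: R B0 → L0 hit [-]
7: W B3 → L1 hit [D]
8: R B0 → L0 hit [-]
9: W B0 → L0 hit [D]
10: W B3 → L1 hit [D]
11: R B1 → L1 miss wb→B3 [-]
12: R B2 → L0 miss wb→B0 [-]
13: W B2 → L0 hit [D]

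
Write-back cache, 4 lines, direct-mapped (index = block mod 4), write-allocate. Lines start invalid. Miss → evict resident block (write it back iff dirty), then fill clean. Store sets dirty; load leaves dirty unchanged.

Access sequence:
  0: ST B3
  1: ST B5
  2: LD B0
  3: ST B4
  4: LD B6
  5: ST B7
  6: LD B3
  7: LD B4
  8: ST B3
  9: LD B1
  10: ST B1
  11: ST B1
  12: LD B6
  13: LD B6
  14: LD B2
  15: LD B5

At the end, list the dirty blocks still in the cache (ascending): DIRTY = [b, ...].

DIRTY = [3, 4]

  0 | W B3 → L3 miss [D]
  1 | W B5 → L1 miss [D]
  2 | R B0 → L0 miss [-]
  3 | W B4 → L0 miss [D]
  4 | R B6 → L2 miss [-]
  5 | W B7 → L3 miss wb→B3 [D]
  6 | R B3 → L3 miss wb→B7 [-]
  7 | R B4 → L0 hit [D]
  8 | W B3 → L3 hit [D]
  9 | R B1 → L1 miss wb→B5 [-]
  10 | W B1 → L1 hit [D]
  11 | W B1 → L1 hit [D]
  12 | R B6 → L2 hit [-]
  13 | R B6 → L2 hit [-]
  14 | R B2 → L2 miss [-]
  15 | R B5 → L1 miss wb→B1 [-]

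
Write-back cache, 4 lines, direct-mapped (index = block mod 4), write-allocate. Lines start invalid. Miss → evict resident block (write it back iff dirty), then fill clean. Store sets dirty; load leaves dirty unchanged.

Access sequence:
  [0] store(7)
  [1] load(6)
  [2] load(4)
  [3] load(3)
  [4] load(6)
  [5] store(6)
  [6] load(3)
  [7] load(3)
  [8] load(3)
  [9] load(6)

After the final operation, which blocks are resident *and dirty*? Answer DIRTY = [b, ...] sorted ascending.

DIRTY = [6]

  0 | W B7 → L3 miss [D]
  1 | R B6 → L2 miss [-]
  2 | R B4 → L0 miss [-]
  3 | R B3 → L3 miss wb→B7 [-]
  4 | R B6 → L2 hit [-]
  5 | W B6 → L2 hit [D]
  6 | R B3 → L3 hit [-]
  7 | R B3 → L3 hit [-]
  8 | R B3 → L3 hit [-]
  9 | R B6 → L2 hit [D]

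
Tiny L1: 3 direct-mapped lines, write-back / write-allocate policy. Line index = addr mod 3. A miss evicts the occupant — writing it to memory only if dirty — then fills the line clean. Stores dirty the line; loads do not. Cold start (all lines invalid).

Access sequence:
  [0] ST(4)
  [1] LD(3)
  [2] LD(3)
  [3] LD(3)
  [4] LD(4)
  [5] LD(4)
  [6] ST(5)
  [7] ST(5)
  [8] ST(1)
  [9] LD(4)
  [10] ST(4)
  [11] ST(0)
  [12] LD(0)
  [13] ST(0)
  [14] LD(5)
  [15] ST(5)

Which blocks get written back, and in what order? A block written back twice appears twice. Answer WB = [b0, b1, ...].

0: W B4 → L1 miss [D]
1: R B3 → L0 miss [-]
2: R B3 → L0 hit [-]
3: R B3 → L0 hit [-]
4: R B4 → L1 hit [D]
5: R B4 → L1 hit [D]
6: W B5 → L2 miss [D]
7: W B5 → L2 hit [D]
8: W B1 → L1 miss wb→B4 [D]
9: R B4 → L1 miss wb→B1 [-]
10: W B4 → L1 hit [D]
11: W B0 → L0 miss [D]
12: R B0 → L0 hit [D]
13: W B0 → L0 hit [D]
14: R B5 → L2 hit [D]
15: W B5 → L2 hit [D]

WB = [4, 1]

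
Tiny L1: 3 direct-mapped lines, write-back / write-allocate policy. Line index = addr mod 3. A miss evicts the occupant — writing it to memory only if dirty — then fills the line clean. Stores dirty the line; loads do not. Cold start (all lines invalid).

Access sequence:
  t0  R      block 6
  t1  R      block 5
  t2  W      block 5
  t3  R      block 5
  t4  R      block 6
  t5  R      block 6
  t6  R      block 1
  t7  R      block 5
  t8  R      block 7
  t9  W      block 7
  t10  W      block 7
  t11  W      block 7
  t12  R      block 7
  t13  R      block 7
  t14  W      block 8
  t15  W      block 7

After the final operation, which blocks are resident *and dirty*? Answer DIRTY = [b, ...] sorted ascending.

  0 | R B6 → L0 miss [-]
  1 | R B5 → L2 miss [-]
  2 | W B5 → L2 hit [D]
  3 | R B5 → L2 hit [D]
  4 | R B6 → L0 hit [-]
  5 | R B6 → L0 hit [-]
  6 | R B1 → L1 miss [-]
  7 | R B5 → L2 hit [D]
  8 | R B7 → L1 miss [-]
  9 | W B7 → L1 hit [D]
  10 | W B7 → L1 hit [D]
  11 | W B7 → L1 hit [D]
  12 | R B7 → L1 hit [D]
  13 | R B7 → L1 hit [D]
  14 | W B8 → L2 miss wb→B5 [D]
  15 | W B7 → L1 hit [D]

DIRTY = [7, 8]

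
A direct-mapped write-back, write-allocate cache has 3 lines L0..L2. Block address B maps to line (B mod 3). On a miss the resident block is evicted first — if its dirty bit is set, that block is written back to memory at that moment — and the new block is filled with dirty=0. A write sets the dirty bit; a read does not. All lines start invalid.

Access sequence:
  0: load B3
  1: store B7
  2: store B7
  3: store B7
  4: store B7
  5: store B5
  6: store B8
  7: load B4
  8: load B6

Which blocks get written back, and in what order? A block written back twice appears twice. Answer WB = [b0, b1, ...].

0: R B3 -> L0 miss  d=-]
1: W B7 -> L1 miss  d=D]
2: W B7 -> L1 hit  d=D]
3: W B7 -> L1 hit  d=D]
4: W B7 -> L1 hit  d=D]
5: W B5 -> L2 miss  d=D]
6: W B8 -> L2 miss wb->B5  d=D]
7: R B4 -> L1 miss wb->B7  d=-]
8: R B6 -> L0 miss  d=-]

WB = [5, 7]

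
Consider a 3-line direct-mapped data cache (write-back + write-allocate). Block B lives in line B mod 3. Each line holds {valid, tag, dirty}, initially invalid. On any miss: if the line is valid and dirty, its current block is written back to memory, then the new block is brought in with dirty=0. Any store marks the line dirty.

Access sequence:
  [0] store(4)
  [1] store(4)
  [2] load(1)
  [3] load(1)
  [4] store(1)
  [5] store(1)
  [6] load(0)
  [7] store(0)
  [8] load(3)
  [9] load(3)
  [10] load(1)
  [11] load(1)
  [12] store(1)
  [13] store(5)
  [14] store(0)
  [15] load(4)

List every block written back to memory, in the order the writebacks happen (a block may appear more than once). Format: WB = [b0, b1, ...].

0: W B4 -> L1 miss  d=D]
1: W B4 -> L1 hit  d=D]
2: R B1 -> L1 miss wb->B4  d=-]
3: R B1 -> L1 hit  d=-]
4: W B1 -> L1 hit  d=D]
5: W B1 -> L1 hit  d=D]
6: R B0 -> L0 miss  d=-]
7: W B0 -> L0 hit  d=D]
8: R B3 -> L0 miss wb->B0  d=-]
9: R B3 -> L0 hit  d=-]
10: R B1 -> L1 hit  d=D]
11: R B1 -> L1 hit  d=D]
12: W B1 -> L1 hit  d=D]
13: W B5 -> L2 miss  d=D]
14: W B0 -> L0 miss  d=D]
15: R B4 -> L1 miss wb->B1  d=-]

WB = [4, 0, 1]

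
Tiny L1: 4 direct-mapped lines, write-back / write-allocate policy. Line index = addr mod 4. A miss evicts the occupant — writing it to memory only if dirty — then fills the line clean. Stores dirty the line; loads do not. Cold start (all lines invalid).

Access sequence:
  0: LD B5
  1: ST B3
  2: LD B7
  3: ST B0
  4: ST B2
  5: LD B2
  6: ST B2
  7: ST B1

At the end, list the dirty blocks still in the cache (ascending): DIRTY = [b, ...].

DIRTY = [0, 1, 2]

  0 | R B5 → L1 miss [-]
  1 | W B3 → L3 miss [D]
  2 | R B7 → L3 miss wb→B3 [-]
  3 | W B0 → L0 miss [D]
  4 | W B2 → L2 miss [D]
  5 | R B2 → L2 hit [D]
  6 | W B2 → L2 hit [D]
  7 | W B1 → L1 miss [D]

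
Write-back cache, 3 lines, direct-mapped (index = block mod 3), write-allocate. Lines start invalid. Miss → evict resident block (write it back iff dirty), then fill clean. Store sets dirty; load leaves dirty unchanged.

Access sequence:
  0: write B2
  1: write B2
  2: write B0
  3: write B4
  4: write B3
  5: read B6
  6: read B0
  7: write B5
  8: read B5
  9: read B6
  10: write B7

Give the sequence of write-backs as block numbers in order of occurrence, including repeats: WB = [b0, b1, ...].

  0 | W B2 → L2 miss [D]
  1 | W B2 → L2 hit [D]
  2 | W B0 → L0 miss [D]
  3 | W B4 → L1 miss [D]
  4 | W B3 → L0 miss wb→B0 [D]
  5 | R B6 → L0 miss wb→B3 [-]
  6 | R B0 → L0 miss [-]
  7 | W B5 → L2 miss wb→B2 [D]
  8 | R B5 → L2 hit [D]
  9 | R B6 → L0 miss [-]
  10 | W B7 → L1 miss wb→B4 [D]

WB = [0, 3, 2, 4]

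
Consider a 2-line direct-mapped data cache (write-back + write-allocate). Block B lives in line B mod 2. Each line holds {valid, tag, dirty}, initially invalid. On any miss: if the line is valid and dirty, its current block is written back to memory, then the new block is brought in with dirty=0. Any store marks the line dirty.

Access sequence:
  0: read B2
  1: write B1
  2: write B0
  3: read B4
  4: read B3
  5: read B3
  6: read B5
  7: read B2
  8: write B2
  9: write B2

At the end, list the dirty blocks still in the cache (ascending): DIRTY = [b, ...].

DIRTY = [2]

0: R B2 → L0 miss [-]
1: W B1 → L1 miss [D]
2: W B0 → L0 miss [D]
3: R B4 → L0 miss wb→B0 [-]
4: R B3 → L1 miss wb→B1 [-]
5: R B3 → L1 hit [-]
6: R B5 → L1 miss [-]
7: R B2 → L0 miss [-]
8: W B2 → L0 hit [D]
9: W B2 → L0 hit [D]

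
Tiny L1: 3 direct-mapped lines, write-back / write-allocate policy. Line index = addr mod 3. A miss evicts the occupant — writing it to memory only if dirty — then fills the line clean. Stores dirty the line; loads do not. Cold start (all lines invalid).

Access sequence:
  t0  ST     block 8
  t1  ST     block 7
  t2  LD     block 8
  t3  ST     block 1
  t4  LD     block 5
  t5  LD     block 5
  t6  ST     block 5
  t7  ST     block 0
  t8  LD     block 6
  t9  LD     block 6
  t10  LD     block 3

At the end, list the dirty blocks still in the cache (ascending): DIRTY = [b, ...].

0: W B8 -> L2 miss  d=D]
1: W B7 -> L1 miss  d=D]
2: R B8 -> L2 hit  d=D]
3: W B1 -> L1 miss wb->B7  d=D]
4: R B5 -> L2 miss wb->B8  d=-]
5: R B5 -> L2 hit  d=-]
6: W B5 -> L2 hit  d=D]
7: W B0 -> L0 miss  d=D]
8: R B6 -> L0 miss wb->B0  d=-]
9: R B6 -> L0 hit  d=-]
10: R B3 -> L0 miss  d=-]

DIRTY = [1, 5]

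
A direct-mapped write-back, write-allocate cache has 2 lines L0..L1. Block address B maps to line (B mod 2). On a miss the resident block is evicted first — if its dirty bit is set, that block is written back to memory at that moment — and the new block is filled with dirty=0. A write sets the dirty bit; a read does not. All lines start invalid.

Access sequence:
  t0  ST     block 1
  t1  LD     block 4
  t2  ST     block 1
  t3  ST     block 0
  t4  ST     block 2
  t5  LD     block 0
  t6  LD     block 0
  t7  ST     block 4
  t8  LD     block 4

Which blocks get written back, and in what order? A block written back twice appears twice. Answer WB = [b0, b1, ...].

WB = [0, 2]

  0 | W B1 → L1 miss [D]
  1 | R B4 → L0 miss [-]
  2 | W B1 → L1 hit [D]
  3 | W B0 → L0 miss [D]
  4 | W B2 → L0 miss wb→B0 [D]
  5 | R B0 → L0 miss wb→B2 [-]
  6 | R B0 → L0 hit [-]
  7 | W B4 → L0 miss [D]
  8 | R B4 → L0 hit [D]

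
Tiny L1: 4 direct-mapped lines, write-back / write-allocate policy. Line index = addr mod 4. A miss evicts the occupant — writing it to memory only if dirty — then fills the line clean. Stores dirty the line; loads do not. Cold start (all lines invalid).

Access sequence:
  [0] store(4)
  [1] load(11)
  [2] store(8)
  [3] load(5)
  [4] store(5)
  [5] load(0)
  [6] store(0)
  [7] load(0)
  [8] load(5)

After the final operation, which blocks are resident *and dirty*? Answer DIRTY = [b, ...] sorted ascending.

0: W B4 -> L0 miss  d=D]
1: R B11 -> L3 miss  d=-]
2: W B8 -> L0 miss wb->B4  d=D]
3: R B5 -> L1 miss  d=-]
4: W B5 -> L1 hit  d=D]
5: R B0 -> L0 miss wb->B8  d=-]
6: W B0 -> L0 hit  d=D]
7: R B0 -> L0 hit  d=D]
8: R B5 -> L1 hit  d=D]

DIRTY = [0, 5]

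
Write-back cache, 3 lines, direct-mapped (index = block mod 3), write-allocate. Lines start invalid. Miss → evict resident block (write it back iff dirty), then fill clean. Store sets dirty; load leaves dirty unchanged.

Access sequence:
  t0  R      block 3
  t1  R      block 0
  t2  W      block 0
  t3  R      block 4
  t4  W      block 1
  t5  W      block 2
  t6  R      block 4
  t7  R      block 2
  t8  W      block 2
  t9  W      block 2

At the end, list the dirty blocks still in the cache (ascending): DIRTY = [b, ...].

DIRTY = [0, 2]

0: R B3 -> L0 miss  d=-]
1: R B0 -> L0 miss  d=-]
2: W B0 -> L0 hit  d=D]
3: R B4 -> L1 miss  d=-]
4: W B1 -> L1 miss  d=D]
5: W B2 -> L2 miss  d=D]
6: R B4 -> L1 miss wb->B1  d=-]
7: R B2 -> L2 hit  d=D]
8: W B2 -> L2 hit  d=D]
9: W B2 -> L2 hit  d=D]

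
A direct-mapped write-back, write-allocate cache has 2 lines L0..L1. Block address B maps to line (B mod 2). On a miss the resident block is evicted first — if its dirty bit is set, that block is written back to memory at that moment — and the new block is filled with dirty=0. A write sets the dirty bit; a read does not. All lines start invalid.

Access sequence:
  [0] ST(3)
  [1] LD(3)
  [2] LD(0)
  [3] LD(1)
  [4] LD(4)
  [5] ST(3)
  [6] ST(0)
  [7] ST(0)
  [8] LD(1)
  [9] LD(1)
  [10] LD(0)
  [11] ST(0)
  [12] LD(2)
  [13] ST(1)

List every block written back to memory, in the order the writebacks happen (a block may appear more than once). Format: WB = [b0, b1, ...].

WB = [3, 3, 0]

  0 | W B3 → L1 miss [D]
  1 | R B3 → L1 hit [D]
  2 | R B0 → L0 miss [-]
  3 | R B1 → L1 miss wb→B3 [-]
  4 | R B4 → L0 miss [-]
  5 | W B3 → L1 miss [D]
  6 | W B0 → L0 miss [D]
  7 | W B0 → L0 hit [D]
  8 | R B1 → L1 miss wb→B3 [-]
  9 | R B1 → L1 hit [-]
  10 | R B0 → L0 hit [D]
  11 | W B0 → L0 hit [D]
  12 | R B2 → L0 miss wb→B0 [-]
  13 | W B1 → L1 hit [D]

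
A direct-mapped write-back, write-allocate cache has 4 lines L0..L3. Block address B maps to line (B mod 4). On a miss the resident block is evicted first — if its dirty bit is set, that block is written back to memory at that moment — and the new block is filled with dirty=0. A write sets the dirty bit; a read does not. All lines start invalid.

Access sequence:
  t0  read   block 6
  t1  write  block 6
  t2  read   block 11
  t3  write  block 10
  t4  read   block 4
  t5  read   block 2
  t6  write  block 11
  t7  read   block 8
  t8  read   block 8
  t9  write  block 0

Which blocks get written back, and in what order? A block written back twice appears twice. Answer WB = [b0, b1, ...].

WB = [6, 10]

0: R B6 -> L2 miss  d=-]
1: W B6 -> L2 hit  d=D]
2: R B11 -> L3 miss  d=-]
3: W B10 -> L2 miss wb->B6  d=D]
4: R B4 -> L0 miss  d=-]
5: R B2 -> L2 miss wb->B10  d=-]
6: W B11 -> L3 hit  d=D]
7: R B8 -> L0 miss  d=-]
8: R B8 -> L0 hit  d=-]
9: W B0 -> L0 miss  d=D]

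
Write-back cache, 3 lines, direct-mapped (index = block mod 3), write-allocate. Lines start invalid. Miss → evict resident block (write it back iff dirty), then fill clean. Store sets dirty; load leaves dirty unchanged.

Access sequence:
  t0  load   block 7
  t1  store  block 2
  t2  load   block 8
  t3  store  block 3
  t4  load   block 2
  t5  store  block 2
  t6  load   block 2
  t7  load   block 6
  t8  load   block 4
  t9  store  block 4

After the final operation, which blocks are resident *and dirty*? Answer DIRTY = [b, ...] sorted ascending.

DIRTY = [2, 4]

  0 | R B7 → L1 miss [-]
  1 | W B2 → L2 miss [D]
  2 | R B8 → L2 miss wb→B2 [-]
  3 | W B3 → L0 miss [D]
  4 | R B2 → L2 miss [-]
  5 | W B2 → L2 hit [D]
  6 | R B2 → L2 hit [D]
  7 | R B6 → L0 miss wb→B3 [-]
  8 | R B4 → L1 miss [-]
  9 | W B4 → L1 hit [D]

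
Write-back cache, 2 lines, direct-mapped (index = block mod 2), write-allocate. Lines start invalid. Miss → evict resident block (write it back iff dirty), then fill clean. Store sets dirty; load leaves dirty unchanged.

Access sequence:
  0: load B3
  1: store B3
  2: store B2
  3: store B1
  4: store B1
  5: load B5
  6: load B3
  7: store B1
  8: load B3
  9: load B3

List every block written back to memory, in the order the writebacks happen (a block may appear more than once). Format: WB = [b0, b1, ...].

WB = [3, 1, 1]

0: R B3 → L1 miss [-]
1: W B3 → L1 hit [D]
2: W B2 → L0 miss [D]
3: W B1 → L1 miss wb→B3 [D]
4: W B1 → L1 hit [D]
5: R B5 → L1 miss wb→B1 [-]
6: R B3 → L1 miss [-]
7: W B1 → L1 miss [D]
8: R B3 → L1 miss wb→B1 [-]
9: R B3 → L1 hit [-]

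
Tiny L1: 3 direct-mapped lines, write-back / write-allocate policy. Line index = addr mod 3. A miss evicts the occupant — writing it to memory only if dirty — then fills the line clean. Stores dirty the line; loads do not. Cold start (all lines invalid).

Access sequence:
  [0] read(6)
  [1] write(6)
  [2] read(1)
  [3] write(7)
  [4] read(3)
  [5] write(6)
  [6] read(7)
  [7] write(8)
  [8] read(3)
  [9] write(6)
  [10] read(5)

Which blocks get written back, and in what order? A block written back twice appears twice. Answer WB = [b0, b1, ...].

0: R B6 → L0 miss [-]
1: W B6 → L0 hit [D]
2: R B1 → L1 miss [-]
3: W B7 → L1 miss [D]
4: R B3 → L0 miss wb→B6 [-]
5: W B6 → L0 miss [D]
6: R B7 → L1 hit [D]
7: W B8 → L2 miss [D]
8: R B3 → L0 miss wb→B6 [-]
9: W B6 → L0 miss [D]
10: R B5 → L2 miss wb→B8 [-]

WB = [6, 6, 8]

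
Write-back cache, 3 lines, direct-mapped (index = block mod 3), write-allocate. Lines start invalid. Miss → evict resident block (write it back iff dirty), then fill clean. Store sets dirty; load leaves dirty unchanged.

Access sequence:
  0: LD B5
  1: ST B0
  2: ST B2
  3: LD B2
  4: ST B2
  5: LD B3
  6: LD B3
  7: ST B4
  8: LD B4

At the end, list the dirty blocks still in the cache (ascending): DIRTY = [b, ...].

DIRTY = [2, 4]

0: R B5 -> L2 miss  d=-]
1: W B0 -> L0 miss  d=D]
2: W B2 -> L2 miss  d=D]
3: R B2 -> L2 hit  d=D]
4: W B2 -> L2 hit  d=D]
5: R B3 -> L0 miss wb->B0  d=-]
6: R B3 -> L0 hit  d=-]
7: W B4 -> L1 miss  d=D]
8: R B4 -> L1 hit  d=D]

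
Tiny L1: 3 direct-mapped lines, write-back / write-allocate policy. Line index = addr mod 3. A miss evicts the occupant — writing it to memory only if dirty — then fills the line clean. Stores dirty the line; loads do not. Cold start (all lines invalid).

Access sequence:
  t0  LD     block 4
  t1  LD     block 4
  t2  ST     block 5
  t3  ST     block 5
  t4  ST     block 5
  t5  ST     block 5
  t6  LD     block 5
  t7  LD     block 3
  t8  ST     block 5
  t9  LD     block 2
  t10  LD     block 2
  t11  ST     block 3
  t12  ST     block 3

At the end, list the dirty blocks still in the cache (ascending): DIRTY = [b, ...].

  0 | R B4 → L1 miss [-]
  1 | R B4 → L1 hit [-]
  2 | W B5 → L2 miss [D]
  3 | W B5 → L2 hit [D]
  4 | W B5 → L2 hit [D]
  5 | W B5 → L2 hit [D]
  6 | R B5 → L2 hit [D]
  7 | R B3 → L0 miss [-]
  8 | W B5 → L2 hit [D]
  9 | R B2 → L2 miss wb→B5 [-]
  10 | R B2 → L2 hit [-]
  11 | W B3 → L0 hit [D]
  12 | W B3 → L0 hit [D]

DIRTY = [3]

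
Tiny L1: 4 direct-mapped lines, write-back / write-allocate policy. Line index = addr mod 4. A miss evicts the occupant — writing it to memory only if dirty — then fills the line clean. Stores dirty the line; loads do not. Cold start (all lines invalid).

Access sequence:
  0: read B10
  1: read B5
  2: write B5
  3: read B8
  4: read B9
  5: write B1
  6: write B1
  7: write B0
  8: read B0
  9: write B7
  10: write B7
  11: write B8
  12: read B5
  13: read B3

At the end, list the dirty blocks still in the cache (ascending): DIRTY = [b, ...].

DIRTY = [8]

  0 | R B10 → L2 miss [-]
  1 | R B5 → L1 miss [-]
  2 | W B5 → L1 hit [D]
  3 | R B8 → L0 miss [-]
  4 | R B9 → L1 miss wb→B5 [-]
  5 | W B1 → L1 miss [D]
  6 | W B1 → L1 hit [D]
  7 | W B0 → L0 miss [D]
  8 | R B0 → L0 hit [D]
  9 | W B7 → L3 miss [D]
  10 | W B7 → L3 hit [D]
  11 | W B8 → L0 miss wb→B0 [D]
  12 | R B5 → L1 miss wb→B1 [-]
  13 | R B3 → L3 miss wb→B7 [-]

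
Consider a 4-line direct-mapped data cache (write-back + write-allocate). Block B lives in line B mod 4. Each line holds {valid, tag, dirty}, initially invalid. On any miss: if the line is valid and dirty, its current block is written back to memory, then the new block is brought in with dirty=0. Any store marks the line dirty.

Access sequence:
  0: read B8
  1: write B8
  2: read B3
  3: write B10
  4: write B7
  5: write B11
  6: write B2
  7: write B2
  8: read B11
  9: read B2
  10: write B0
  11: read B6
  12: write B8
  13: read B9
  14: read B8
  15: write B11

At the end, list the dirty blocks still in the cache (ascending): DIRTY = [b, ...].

DIRTY = [8, 11]

0: R B8 → L0 miss [-]
1: W B8 → L0 hit [D]
2: R B3 → L3 miss [-]
3: W B10 → L2 miss [D]
4: W B7 → L3 miss [D]
5: W B11 → L3 miss wb→B7 [D]
6: W B2 → L2 miss wb→B10 [D]
7: W B2 → L2 hit [D]
8: R B11 → L3 hit [D]
9: R B2 → L2 hit [D]
10: W B0 → L0 miss wb→B8 [D]
11: R B6 → L2 miss wb→B2 [-]
12: W B8 → L0 miss wb→B0 [D]
13: R B9 → L1 miss [-]
14: R B8 → L0 hit [D]
15: W B11 → L3 hit [D]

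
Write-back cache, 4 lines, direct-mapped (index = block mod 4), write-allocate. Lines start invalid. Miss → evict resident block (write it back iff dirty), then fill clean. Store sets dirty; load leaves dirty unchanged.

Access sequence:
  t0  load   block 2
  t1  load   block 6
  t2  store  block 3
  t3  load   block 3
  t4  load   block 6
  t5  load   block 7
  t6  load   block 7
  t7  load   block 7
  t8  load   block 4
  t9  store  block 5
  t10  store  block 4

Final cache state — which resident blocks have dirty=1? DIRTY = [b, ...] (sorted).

  0 | R B2 → L2 miss [-]
  1 | R B6 → L2 miss [-]
  2 | W B3 → L3 miss [D]
  3 | R B3 → L3 hit [D]
  4 | R B6 → L2 hit [-]
  5 | R B7 → L3 miss wb→B3 [-]
  6 | R B7 → L3 hit [-]
  7 | R B7 → L3 hit [-]
  8 | R B4 → L0 miss [-]
  9 | W B5 → L1 miss [D]
  10 | W B4 → L0 hit [D]

DIRTY = [4, 5]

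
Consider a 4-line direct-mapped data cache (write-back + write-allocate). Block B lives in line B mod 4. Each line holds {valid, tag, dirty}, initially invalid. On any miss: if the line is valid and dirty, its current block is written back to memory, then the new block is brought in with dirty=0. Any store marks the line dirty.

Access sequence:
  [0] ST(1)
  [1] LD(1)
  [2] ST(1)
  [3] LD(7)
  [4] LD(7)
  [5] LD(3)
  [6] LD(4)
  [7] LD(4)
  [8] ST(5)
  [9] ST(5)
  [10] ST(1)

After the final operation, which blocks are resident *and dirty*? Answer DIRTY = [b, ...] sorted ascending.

DIRTY = [1]

0: W B1 → L1 miss [D]
1: R B1 → L1 hit [D]
2: W B1 → L1 hit [D]
3: R B7 → L3 miss [-]
4: R B7 → L3 hit [-]
5: R B3 → L3 miss [-]
6: R B4 → L0 miss [-]
7: R B4 → L0 hit [-]
8: W B5 → L1 miss wb→B1 [D]
9: W B5 → L1 hit [D]
10: W B1 → L1 miss wb→B5 [D]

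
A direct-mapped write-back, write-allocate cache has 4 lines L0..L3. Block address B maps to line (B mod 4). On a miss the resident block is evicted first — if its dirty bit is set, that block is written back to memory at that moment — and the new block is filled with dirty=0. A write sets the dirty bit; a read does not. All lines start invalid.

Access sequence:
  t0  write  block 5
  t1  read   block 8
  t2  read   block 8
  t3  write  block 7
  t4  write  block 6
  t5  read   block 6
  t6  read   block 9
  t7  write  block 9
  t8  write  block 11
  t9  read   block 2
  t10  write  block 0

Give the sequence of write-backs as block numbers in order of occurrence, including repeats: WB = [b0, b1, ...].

  0 | W B5 → L1 miss [D]
  1 | R B8 → L0 miss [-]
  2 | R B8 → L0 hit [-]
  3 | W B7 → L3 miss [D]
  4 | W B6 → L2 miss [D]
  5 | R B6 → L2 hit [D]
  6 | R B9 → L1 miss wb→B5 [-]
  7 | W B9 → L1 hit [D]
  8 | W B11 → L3 miss wb→B7 [D]
  9 | R B2 → L2 miss wb→B6 [-]
  10 | W B0 → L0 miss [D]

WB = [5, 7, 6]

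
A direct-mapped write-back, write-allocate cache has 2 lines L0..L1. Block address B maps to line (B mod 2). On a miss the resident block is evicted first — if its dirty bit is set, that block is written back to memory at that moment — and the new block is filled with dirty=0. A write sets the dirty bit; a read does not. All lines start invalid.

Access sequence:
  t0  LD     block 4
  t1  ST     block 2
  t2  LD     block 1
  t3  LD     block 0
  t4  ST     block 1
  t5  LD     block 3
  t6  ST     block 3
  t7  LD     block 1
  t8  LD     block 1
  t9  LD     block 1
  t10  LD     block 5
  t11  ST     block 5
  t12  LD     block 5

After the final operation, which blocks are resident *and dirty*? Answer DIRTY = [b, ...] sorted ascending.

DIRTY = [5]

0: R B4 -> L0 miss  d=-]
1: W B2 -> L0 miss  d=D]
2: R B1 -> L1 miss  d=-]
3: R B0 -> L0 miss wb->B2  d=-]
4: W B1 -> L1 hit  d=D]
5: R B3 -> L1 miss wb->B1  d=-]
6: W B3 -> L1 hit  d=D]
7: R B1 -> L1 miss wb->B3  d=-]
8: R B1 -> L1 hit  d=-]
9: R B1 -> L1 hit  d=-]
10: R B5 -> L1 miss  d=-]
11: W B5 -> L1 hit  d=D]
12: R B5 -> L1 hit  d=D]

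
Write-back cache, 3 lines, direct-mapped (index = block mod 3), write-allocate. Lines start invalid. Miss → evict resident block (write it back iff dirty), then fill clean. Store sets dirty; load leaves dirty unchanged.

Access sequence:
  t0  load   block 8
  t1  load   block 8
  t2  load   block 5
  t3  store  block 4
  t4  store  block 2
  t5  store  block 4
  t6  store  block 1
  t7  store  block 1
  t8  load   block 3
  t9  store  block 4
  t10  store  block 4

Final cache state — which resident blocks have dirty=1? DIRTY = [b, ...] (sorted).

DIRTY = [2, 4]

  0 | R B8 → L2 miss [-]
  1 | R B8 → L2 hit [-]
  2 | R B5 → L2 miss [-]
  3 | W B4 → L1 miss [D]
  4 | W B2 → L2 miss [D]
  5 | W B4 → L1 hit [D]
  6 | W B1 → L1 miss wb→B4 [D]
  7 | W B1 → L1 hit [D]
  8 | R B3 → L0 miss [-]
  9 | W B4 → L1 miss wb→B1 [D]
  10 | W B4 → L1 hit [D]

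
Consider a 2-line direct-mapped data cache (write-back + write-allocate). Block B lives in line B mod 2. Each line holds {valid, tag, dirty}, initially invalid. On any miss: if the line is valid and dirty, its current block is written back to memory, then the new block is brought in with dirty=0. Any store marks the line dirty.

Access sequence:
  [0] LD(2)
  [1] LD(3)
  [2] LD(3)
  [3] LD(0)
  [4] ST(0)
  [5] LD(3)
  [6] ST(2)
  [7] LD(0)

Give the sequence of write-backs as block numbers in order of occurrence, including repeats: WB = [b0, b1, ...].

0: R B2 → L0 miss [-]
1: R B3 → L1 miss [-]
2: R B3 → L1 hit [-]
3: R B0 → L0 miss [-]
4: W B0 → L0 hit [D]
5: R B3 → L1 hit [-]
6: W B2 → L0 miss wb→B0 [D]
7: R B0 → L0 miss wb→B2 [-]

WB = [0, 2]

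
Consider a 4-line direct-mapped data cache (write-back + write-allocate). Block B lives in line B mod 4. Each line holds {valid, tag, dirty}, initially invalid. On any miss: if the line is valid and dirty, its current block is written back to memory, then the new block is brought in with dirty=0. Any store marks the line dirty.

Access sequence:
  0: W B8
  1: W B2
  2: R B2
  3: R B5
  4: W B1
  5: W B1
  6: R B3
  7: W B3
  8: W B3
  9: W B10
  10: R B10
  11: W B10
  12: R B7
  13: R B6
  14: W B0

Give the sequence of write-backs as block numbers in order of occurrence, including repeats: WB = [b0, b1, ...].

WB = [2, 3, 10, 8]

0: W B8 → L0 miss [D]
1: W B2 → L2 miss [D]
2: R B2 → L2 hit [D]
3: R B5 → L1 miss [-]
4: W B1 → L1 miss [D]
5: W B1 → L1 hit [D]
6: R B3 → L3 miss [-]
7: W B3 → L3 hit [D]
8: W B3 → L3 hit [D]
9: W B10 → L2 miss wb→B2 [D]
10: R B10 → L2 hit [D]
11: W B10 → L2 hit [D]
12: R B7 → L3 miss wb→B3 [-]
13: R B6 → L2 miss wb→B10 [-]
14: W B0 → L0 miss wb→B8 [D]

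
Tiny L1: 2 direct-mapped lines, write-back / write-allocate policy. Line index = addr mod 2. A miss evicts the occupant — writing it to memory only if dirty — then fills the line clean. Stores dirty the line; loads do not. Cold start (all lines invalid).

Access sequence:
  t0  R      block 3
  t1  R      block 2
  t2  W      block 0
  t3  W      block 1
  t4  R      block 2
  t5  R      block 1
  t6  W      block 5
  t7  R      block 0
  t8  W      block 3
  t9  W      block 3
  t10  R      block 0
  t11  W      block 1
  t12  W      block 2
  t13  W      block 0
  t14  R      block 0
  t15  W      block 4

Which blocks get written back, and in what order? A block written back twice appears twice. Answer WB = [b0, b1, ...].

WB = [0, 1, 5, 3, 2, 0]

0: R B3 -> L1 miss  d=-]
1: R B2 -> L0 miss  d=-]
2: W B0 -> L0 miss  d=D]
3: W B1 -> L1 miss  d=D]
4: R B2 -> L0 miss wb->B0  d=-]
5: R B1 -> L1 hit  d=D]
6: W B5 -> L1 miss wb->B1  d=D]
7: R B0 -> L0 miss  d=-]
8: W B3 -> L1 miss wb->B5  d=D]
9: W B3 -> L1 hit  d=D]
10: R B0 -> L0 hit  d=-]
11: W B1 -> L1 miss wb->B3  d=D]
12: W B2 -> L0 miss  d=D]
13: W B0 -> L0 miss wb->B2  d=D]
14: R B0 -> L0 hit  d=D]
15: W B4 -> L0 miss wb->B0  d=D]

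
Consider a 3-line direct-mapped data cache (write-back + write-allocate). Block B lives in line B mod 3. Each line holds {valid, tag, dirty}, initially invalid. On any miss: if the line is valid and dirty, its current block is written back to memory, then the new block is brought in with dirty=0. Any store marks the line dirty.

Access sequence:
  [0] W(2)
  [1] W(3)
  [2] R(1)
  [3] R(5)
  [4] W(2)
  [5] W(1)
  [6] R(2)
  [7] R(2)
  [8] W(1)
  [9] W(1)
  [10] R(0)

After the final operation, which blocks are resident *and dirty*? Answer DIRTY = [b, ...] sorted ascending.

  0 | W B2 → L2 miss [D]
  1 | W B3 → L0 miss [D]
  2 | R B1 → L1 miss [-]
  3 | R B5 → L2 miss wb→B2 [-]
  4 | W B2 → L2 miss [D]
  5 | W B1 → L1 hit [D]
  6 | R B2 → L2 hit [D]
  7 | R B2 → L2 hit [D]
  8 | W B1 → L1 hit [D]
  9 | W B1 → L1 hit [D]
  10 | R B0 → L0 miss wb→B3 [-]

DIRTY = [1, 2]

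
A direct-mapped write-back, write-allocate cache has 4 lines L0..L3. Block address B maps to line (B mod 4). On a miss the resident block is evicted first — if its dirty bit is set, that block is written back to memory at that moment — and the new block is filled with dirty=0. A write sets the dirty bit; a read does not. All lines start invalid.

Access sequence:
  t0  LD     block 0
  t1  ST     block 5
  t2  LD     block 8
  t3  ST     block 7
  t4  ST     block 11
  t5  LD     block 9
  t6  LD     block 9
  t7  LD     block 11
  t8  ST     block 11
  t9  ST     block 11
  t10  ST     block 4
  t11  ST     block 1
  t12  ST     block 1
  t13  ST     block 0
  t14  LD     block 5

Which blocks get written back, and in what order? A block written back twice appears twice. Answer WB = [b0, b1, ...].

  0 | R B0 → L0 miss [-]
  1 | W B5 → L1 miss [D]
  2 | R B8 → L0 miss [-]
  3 | W B7 → L3 miss [D]
  4 | W B11 → L3 miss wb→B7 [D]
  5 | R B9 → L1 miss wb→B5 [-]
  6 | R B9 → L1 hit [-]
  7 | R B11 → L3 hit [D]
  8 | W B11 → L3 hit [D]
  9 | W B11 → L3 hit [D]
  10 | W B4 → L0 miss [D]
  11 | W B1 → L1 miss [D]
  12 | W B1 → L1 hit [D]
  13 | W B0 → L0 miss wb→B4 [D]
  14 | R B5 → L1 miss wb→B1 [-]

WB = [7, 5, 4, 1]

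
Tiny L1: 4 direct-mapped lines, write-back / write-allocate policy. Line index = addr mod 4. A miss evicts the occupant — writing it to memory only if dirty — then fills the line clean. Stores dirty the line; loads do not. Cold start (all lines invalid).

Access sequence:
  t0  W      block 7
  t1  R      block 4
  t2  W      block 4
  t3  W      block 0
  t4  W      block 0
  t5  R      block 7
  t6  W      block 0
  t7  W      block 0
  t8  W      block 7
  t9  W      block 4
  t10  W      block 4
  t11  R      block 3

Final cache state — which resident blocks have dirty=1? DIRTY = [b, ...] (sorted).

0: W B7 → L3 miss [D]
1: R B4 → L0 miss [-]
2: W B4 → L0 hit [D]
3: W B0 → L0 miss wb→B4 [D]
4: W B0 → L0 hit [D]
5: R B7 → L3 hit [D]
6: W B0 → L0 hit [D]
7: W B0 → L0 hit [D]
8: W B7 → L3 hit [D]
9: W B4 → L0 miss wb→B0 [D]
10: W B4 → L0 hit [D]
11: R B3 → L3 miss wb→B7 [-]

DIRTY = [4]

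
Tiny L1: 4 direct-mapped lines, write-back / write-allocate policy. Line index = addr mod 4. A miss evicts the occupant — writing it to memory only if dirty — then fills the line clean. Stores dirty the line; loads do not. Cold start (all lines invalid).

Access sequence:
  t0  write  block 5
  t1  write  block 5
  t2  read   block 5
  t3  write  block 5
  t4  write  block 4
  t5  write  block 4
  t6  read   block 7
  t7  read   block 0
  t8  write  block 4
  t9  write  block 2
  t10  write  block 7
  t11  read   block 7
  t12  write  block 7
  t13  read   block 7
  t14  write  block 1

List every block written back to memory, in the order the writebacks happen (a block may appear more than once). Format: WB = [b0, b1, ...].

WB = [4, 5]

0: W B5 → L1 miss [D]
1: W B5 → L1 hit [D]
2: R B5 → L1 hit [D]
3: W B5 → L1 hit [D]
4: W B4 → L0 miss [D]
5: W B4 → L0 hit [D]
6: R B7 → L3 miss [-]
7: R B0 → L0 miss wb→B4 [-]
8: W B4 → L0 miss [D]
9: W B2 → L2 miss [D]
10: W B7 → L3 hit [D]
11: R B7 → L3 hit [D]
12: W B7 → L3 hit [D]
13: R B7 → L3 hit [D]
14: W B1 → L1 miss wb→B5 [D]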